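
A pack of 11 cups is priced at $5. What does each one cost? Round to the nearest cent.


Total cost: $5
Number of items: 11
Unit price: $5 / 11 = $0.4545... ≈ $0.45

$0.45


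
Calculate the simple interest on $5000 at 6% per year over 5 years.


Use the formula I = P x R x T / 100
P x R x T = 5000 x 6 x 5 = 150000
I = 150000 / 100 = $1500

$1500


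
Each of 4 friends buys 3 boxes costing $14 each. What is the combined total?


Cost per person:
3 x $14 = $42
Group total:
4 x $42 = $168

$168


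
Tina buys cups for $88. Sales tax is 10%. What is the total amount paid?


Calculate the tax:
10% of $88 = $8.80
Add tax to price:
$88 + $8.80 = $96.80

$96.80


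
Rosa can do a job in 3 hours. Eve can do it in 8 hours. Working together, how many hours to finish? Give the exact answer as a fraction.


Rosa's rate: 1/3 of the job per hour
Eve's rate: 1/8 of the job per hour
Combined rate: 1/3 + 1/8 = 11/24 per hour
Time = 1 / (11/24) = 24/11 hours (≈ 2.18 hours)

24/11 hours


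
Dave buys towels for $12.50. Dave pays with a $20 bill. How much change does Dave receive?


Start with the amount paid:
$20
Subtract the price:
$20 - $12.50 = $7.50

$7.50


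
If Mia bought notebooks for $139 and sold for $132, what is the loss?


Selling price = $132
Cost price = $139
Loss = cost price - selling price:
Loss = $139 - $132 = $7

$7


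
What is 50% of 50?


Convert percentage to decimal:
50% = 0.5
Multiply:
50 x 0.5 = 25

25


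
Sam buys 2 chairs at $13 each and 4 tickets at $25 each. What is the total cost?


Cost of chairs:
2 x $13 = $26
Cost of tickets:
4 x $25 = $100
Add both:
$26 + $100 = $126

$126


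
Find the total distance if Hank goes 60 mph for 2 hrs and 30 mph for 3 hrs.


Leg 1 distance:
60 x 2 = 120 miles
Leg 2 distance:
30 x 3 = 90 miles
Total distance:
120 + 90 = 210 miles

210 miles


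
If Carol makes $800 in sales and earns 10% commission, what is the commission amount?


Convert rate to decimal:
10% = 0.1
Multiply by sales:
$800 x 0.1 = $80

$80


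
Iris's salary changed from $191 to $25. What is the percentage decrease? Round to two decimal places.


Find the absolute change:
|25 - 191| = 166
Divide by original and multiply by 100:
166 / 191 x 100 = 86.9109...% ≈ 86.91%

86.91%


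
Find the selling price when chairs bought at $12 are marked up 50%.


Calculate the markup amount:
50% of $12 = $6
Add to cost:
$12 + $6 = $18

$18


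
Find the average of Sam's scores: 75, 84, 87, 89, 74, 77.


Add the scores:
75 + 84 + 87 + 89 + 74 + 77 = 486
Divide by the number of tests:
486 / 6 = 81

81


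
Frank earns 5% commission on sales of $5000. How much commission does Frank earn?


Convert rate to decimal:
5% = 0.05
Multiply by sales:
$5000 x 0.05 = $250

$250


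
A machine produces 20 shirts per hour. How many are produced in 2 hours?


Production rate: 20 shirts per hour
Time: 2 hours
Total: 20 x 2 = 40 shirts

40 shirts


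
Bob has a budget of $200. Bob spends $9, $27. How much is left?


Add up expenses:
$9 + $27 = $36
Subtract from budget:
$200 - $36 = $164

$164


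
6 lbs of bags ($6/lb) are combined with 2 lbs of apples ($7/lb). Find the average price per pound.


Cost of bags:
6 x $6 = $36
Cost of apples:
2 x $7 = $14
Total cost: $36 + $14 = $50
Total weight: 8 lbs
Average: $50 / 8 = $6.25/lb

$6.25/lb


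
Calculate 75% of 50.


Convert percentage to decimal:
75% = 0.75
Multiply:
50 x 0.75 = 37.5

37.5


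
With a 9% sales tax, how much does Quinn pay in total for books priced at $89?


Calculate the tax:
9% of $89 = $8.01
Add tax to price:
$89 + $8.01 = $97.01

$97.01


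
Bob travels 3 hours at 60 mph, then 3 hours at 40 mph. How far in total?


Leg 1 distance:
60 x 3 = 180 miles
Leg 2 distance:
40 x 3 = 120 miles
Total distance:
180 + 120 = 300 miles

300 miles


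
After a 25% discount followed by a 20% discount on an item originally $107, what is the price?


First discount:
25% of $107 = $26.75
Price after first discount:
$107 - $26.75 = $80.25
Second discount:
20% of $80.25 = $16.05
Final price:
$80.25 - $16.05 = $64.20

$64.20


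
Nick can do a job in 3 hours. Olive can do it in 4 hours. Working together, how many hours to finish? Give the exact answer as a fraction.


Nick's rate: 1/3 of the job per hour
Olive's rate: 1/4 of the job per hour
Combined rate: 1/3 + 1/4 = 7/12 per hour
Time = 1 / (7/12) = 12/7 hours (≈ 1.71 hours)

12/7 hours


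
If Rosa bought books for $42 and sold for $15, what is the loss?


Selling price = $15
Cost price = $42
Loss = cost price - selling price:
Loss = $42 - $15 = $27

$27


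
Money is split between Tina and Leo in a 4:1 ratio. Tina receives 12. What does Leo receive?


Find the multiplier:
12 / 4 = 3
Apply to Leo's share:
1 x 3 = 3

3


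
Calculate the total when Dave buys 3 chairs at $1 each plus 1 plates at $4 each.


Cost of chairs:
3 x $1 = $3
Cost of plates:
1 x $4 = $4
Add both:
$3 + $4 = $7

$7


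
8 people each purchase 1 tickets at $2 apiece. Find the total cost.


Cost per person:
1 x $2 = $2
Group total:
8 x $2 = $16

$16


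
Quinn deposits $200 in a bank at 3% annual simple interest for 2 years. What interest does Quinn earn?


Use the formula I = P x R x T / 100
P x R x T = 200 x 3 x 2 = 1200
I = 1200 / 100 = $12

$12


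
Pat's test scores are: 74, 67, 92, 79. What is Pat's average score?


Add the scores:
74 + 67 + 92 + 79 = 312
Divide by the number of tests:
312 / 4 = 78

78


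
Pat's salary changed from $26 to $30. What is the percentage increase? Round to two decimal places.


Find the absolute change:
|30 - 26| = 4
Divide by original and multiply by 100:
4 / 26 x 100 = 15.3846...% ≈ 15.38%

15.38%


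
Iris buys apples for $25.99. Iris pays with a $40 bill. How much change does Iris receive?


Start with the amount paid:
$40
Subtract the price:
$40 - $25.99 = $14.01

$14.01


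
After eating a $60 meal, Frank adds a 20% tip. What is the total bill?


Calculate the tip:
20% of $60 = $12
Add tip to meal cost:
$60 + $12 = $72

$72


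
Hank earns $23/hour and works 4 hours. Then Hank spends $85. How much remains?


Calculate earnings:
4 x $23 = $92
Subtract spending:
$92 - $85 = $7

$7


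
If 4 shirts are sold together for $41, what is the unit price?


Total cost: $41
Number of items: 4
Unit price: $41 / 4 = $10.25

$10.25


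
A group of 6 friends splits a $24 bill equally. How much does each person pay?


Total bill: $24
Number of people: 6
Each pays: $24 / 6 = $4

$4


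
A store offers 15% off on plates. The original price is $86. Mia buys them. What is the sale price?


Calculate the discount amount:
15% of $86 = $12.90
Subtract from original:
$86 - $12.90 = $73.10

$73.10


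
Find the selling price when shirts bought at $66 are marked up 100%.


Calculate the markup amount:
100% of $66 = $66
Add to cost:
$66 + $66 = $132

$132


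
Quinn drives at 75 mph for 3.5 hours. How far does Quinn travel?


Use the formula: distance = speed x time
Speed = 75 mph, Time = 3.5 hours
75 x 3.5 = 262.5 miles

262.5 miles


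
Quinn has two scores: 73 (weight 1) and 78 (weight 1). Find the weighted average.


Weighted sum:
1 x 73 + 1 x 78 = 151
Total weight:
1 + 1 = 2
Weighted average:
151 / 2 = 75.5

75.5


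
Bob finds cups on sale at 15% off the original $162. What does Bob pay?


Calculate the discount amount:
15% of $162 = $24.30
Subtract from original:
$162 - $24.30 = $137.70

$137.70


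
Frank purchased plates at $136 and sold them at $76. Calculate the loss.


Selling price = $76
Cost price = $136
Loss = cost price - selling price:
Loss = $136 - $76 = $60

$60


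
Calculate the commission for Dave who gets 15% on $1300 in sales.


Convert rate to decimal:
15% = 0.15
Multiply by sales:
$1300 x 0.15 = $195

$195


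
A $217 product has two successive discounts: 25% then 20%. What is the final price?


First discount:
25% of $217 = $54.25
Price after first discount:
$217 - $54.25 = $162.75
Second discount:
20% of $162.75 = $32.55
Final price:
$162.75 - $32.55 = $130.20

$130.20


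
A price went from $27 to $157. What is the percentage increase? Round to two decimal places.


Find the absolute change:
|157 - 27| = 130
Divide by original and multiply by 100:
130 / 27 x 100 = 481.4814...% ≈ 481.48%

481.48%


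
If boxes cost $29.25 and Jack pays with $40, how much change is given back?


Start with the amount paid:
$40
Subtract the price:
$40 - $29.25 = $10.75

$10.75


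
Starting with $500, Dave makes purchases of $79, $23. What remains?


Add up expenses:
$79 + $23 = $102
Subtract from budget:
$500 - $102 = $398

$398


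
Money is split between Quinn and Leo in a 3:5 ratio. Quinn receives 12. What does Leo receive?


Find the multiplier:
12 / 3 = 4
Apply to Leo's share:
5 x 4 = 20

20


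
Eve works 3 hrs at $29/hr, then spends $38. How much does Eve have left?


Calculate earnings:
3 x $29 = $87
Subtract spending:
$87 - $38 = $49

$49


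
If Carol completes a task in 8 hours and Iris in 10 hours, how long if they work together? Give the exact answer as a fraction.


Carol's rate: 1/8 of the job per hour
Iris's rate: 1/10 of the job per hour
Combined rate: 1/8 + 1/10 = 9/40 per hour
Time = 1 / (9/40) = 40/9 hours (≈ 4.44 hours)

40/9 hours


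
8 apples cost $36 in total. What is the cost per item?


Total cost: $36
Number of items: 8
Unit price: $36 / 8 = $4.50

$4.50


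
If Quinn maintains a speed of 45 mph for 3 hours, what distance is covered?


Use the formula: distance = speed x time
Speed = 45 mph, Time = 3 hours
45 x 3 = 135 miles

135 miles


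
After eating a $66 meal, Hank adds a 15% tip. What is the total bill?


Calculate the tip:
15% of $66 = $9.90
Add tip to meal cost:
$66 + $9.90 = $75.90

$75.90


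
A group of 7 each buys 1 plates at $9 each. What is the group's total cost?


Cost per person:
1 x $9 = $9
Group total:
7 x $9 = $63

$63


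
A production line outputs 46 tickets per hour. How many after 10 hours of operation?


Production rate: 46 tickets per hour
Time: 10 hours
Total: 46 x 10 = 460 tickets

460 tickets


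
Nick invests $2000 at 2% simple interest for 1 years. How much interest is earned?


Use the formula I = P x R x T / 100
P x R x T = 2000 x 2 x 1 = 4000
I = 4000 / 100 = $40

$40


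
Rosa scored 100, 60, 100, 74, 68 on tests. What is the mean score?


Add the scores:
100 + 60 + 100 + 74 + 68 = 402
Divide by the number of tests:
402 / 5 = 80.4

80.4


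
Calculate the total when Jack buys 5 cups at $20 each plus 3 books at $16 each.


Cost of cups:
5 x $20 = $100
Cost of books:
3 x $16 = $48
Add both:
$100 + $48 = $148

$148


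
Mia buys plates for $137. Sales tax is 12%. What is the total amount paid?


Calculate the tax:
12% of $137 = $16.44
Add tax to price:
$137 + $16.44 = $153.44

$153.44


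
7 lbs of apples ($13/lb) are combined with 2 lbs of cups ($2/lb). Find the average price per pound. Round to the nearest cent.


Cost of apples:
7 x $13 = $91
Cost of cups:
2 x $2 = $4
Total cost: $91 + $4 = $95
Total weight: 9 lbs
Average: $95 / 9 = $10.5555... ≈ $10.56/lb

$10.56/lb


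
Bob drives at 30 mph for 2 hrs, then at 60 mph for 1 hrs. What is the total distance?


Leg 1 distance:
30 x 2 = 60 miles
Leg 2 distance:
60 x 1 = 60 miles
Total distance:
60 + 60 = 120 miles

120 miles


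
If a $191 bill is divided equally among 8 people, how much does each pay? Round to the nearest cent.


Total bill: $191
Number of people: 8
Each pays: $191 / 8 = $23.875 ≈ $23.88

$23.88


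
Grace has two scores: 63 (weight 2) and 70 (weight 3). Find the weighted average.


Weighted sum:
2 x 63 + 3 x 70 = 336
Total weight:
2 + 3 = 5
Weighted average:
336 / 5 = 67.2

67.2


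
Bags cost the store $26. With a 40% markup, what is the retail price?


Calculate the markup amount:
40% of $26 = $10.40
Add to cost:
$26 + $10.40 = $36.40

$36.40


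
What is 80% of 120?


Convert percentage to decimal:
80% = 0.8
Multiply:
120 x 0.8 = 96

96


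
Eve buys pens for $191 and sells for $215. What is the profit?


Selling price = $215
Cost price = $191
Profit = selling price - cost price:
Profit = $215 - $191 = $24

$24


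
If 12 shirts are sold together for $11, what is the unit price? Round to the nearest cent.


Total cost: $11
Number of items: 12
Unit price: $11 / 12 = $0.9166... ≈ $0.92

$0.92


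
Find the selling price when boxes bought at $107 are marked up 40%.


Calculate the markup amount:
40% of $107 = $42.80
Add to cost:
$107 + $42.80 = $149.80

$149.80


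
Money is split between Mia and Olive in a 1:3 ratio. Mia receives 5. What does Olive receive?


Find the multiplier:
5 / 1 = 5
Apply to Olive's share:
3 x 5 = 15

15


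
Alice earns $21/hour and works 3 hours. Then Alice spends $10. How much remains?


Calculate earnings:
3 x $21 = $63
Subtract spending:
$63 - $10 = $53

$53


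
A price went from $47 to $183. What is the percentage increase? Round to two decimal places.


Find the absolute change:
|183 - 47| = 136
Divide by original and multiply by 100:
136 / 47 x 100 = 289.3617...% ≈ 289.36%

289.36%


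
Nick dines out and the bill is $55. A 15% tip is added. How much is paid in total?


Calculate the tip:
15% of $55 = $8.25
Add tip to meal cost:
$55 + $8.25 = $63.25

$63.25


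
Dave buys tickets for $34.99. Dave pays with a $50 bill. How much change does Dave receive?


Start with the amount paid:
$50
Subtract the price:
$50 - $34.99 = $15.01

$15.01


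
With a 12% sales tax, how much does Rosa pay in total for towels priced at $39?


Calculate the tax:
12% of $39 = $4.68
Add tax to price:
$39 + $4.68 = $43.68

$43.68


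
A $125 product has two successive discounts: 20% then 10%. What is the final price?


First discount:
20% of $125 = $25
Price after first discount:
$125 - $25 = $100
Second discount:
10% of $100 = $10
Final price:
$100 - $10 = $90

$90


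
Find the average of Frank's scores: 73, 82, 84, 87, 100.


Add the scores:
73 + 82 + 84 + 87 + 100 = 426
Divide by the number of tests:
426 / 5 = 85.2

85.2


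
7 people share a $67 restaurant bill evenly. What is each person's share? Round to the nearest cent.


Total bill: $67
Number of people: 7
Each pays: $67 / 7 = $9.5714... ≈ $9.57

$9.57


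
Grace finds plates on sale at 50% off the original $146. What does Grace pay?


Calculate the discount amount:
50% of $146 = $73
Subtract from original:
$146 - $73 = $73

$73


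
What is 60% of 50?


Convert percentage to decimal:
60% = 0.6
Multiply:
50 x 0.6 = 30

30


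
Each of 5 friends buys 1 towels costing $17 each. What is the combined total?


Cost per person:
1 x $17 = $17
Group total:
5 x $17 = $85

$85


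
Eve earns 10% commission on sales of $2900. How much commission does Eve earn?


Convert rate to decimal:
10% = 0.1
Multiply by sales:
$2900 x 0.1 = $290

$290


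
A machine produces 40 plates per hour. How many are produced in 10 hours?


Production rate: 40 plates per hour
Time: 10 hours
Total: 40 x 10 = 400 plates

400 plates


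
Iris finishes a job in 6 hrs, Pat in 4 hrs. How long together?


Iris's rate: 1/6 of the job per hour
Pat's rate: 1/4 of the job per hour
Combined rate: 1/6 + 1/4 = 5/12 per hour
Time = 1 / (5/12) = 12/5 = 2.4 hours

2.4 hours


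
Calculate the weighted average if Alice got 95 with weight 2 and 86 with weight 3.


Weighted sum:
2 x 95 + 3 x 86 = 448
Total weight:
2 + 3 = 5
Weighted average:
448 / 5 = 89.6

89.6


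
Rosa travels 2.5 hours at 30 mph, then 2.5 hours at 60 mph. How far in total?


Leg 1 distance:
30 x 2.5 = 75 miles
Leg 2 distance:
60 x 2.5 = 150 miles
Total distance:
75 + 150 = 225 miles

225 miles


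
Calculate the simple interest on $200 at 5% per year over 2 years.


Use the formula I = P x R x T / 100
P x R x T = 200 x 5 x 2 = 2000
I = 2000 / 100 = $20

$20


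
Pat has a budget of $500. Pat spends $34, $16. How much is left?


Add up expenses:
$34 + $16 = $50
Subtract from budget:
$500 - $50 = $450

$450


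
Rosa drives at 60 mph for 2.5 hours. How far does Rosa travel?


Use the formula: distance = speed x time
Speed = 60 mph, Time = 2.5 hours
60 x 2.5 = 150 miles

150 miles


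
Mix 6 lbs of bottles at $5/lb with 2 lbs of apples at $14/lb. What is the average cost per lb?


Cost of bottles:
6 x $5 = $30
Cost of apples:
2 x $14 = $28
Total cost: $30 + $28 = $58
Total weight: 8 lbs
Average: $58 / 8 = $7.25/lb

$7.25/lb


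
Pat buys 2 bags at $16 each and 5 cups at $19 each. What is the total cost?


Cost of bags:
2 x $16 = $32
Cost of cups:
5 x $19 = $95
Add both:
$32 + $95 = $127

$127


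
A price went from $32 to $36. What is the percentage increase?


Find the absolute change:
|36 - 32| = 4
Divide by original and multiply by 100:
4 / 32 x 100 = 12.5%

12.5%


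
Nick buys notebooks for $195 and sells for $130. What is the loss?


Selling price = $130
Cost price = $195
Loss = cost price - selling price:
Loss = $195 - $130 = $65

$65


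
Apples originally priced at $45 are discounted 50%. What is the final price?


Calculate the discount amount:
50% of $45 = $22.50
Subtract from original:
$45 - $22.50 = $22.50

$22.50


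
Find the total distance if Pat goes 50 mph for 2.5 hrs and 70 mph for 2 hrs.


Leg 1 distance:
50 x 2.5 = 125 miles
Leg 2 distance:
70 x 2 = 140 miles
Total distance:
125 + 140 = 265 miles

265 miles


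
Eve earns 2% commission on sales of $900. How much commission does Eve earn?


Convert rate to decimal:
2% = 0.02
Multiply by sales:
$900 x 0.02 = $18

$18


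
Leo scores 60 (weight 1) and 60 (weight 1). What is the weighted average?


Weighted sum:
1 x 60 + 1 x 60 = 120
Total weight:
1 + 1 = 2
Weighted average:
120 / 2 = 60

60


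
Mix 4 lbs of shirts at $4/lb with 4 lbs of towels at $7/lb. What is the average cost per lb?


Cost of shirts:
4 x $4 = $16
Cost of towels:
4 x $7 = $28
Total cost: $16 + $28 = $44
Total weight: 8 lbs
Average: $44 / 8 = $5.50/lb

$5.50/lb


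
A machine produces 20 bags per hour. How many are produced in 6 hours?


Production rate: 20 bags per hour
Time: 6 hours
Total: 20 x 6 = 120 bags

120 bags


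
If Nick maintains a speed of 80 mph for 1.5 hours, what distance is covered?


Use the formula: distance = speed x time
Speed = 80 mph, Time = 1.5 hours
80 x 1.5 = 120 miles

120 miles


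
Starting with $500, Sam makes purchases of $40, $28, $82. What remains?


Add up expenses:
$40 + $28 + $82 = $150
Subtract from budget:
$500 - $150 = $350

$350


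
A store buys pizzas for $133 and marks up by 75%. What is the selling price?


Calculate the markup amount:
75% of $133 = $99.75
Add to cost:
$133 + $99.75 = $232.75

$232.75


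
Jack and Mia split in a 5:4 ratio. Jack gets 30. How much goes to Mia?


Find the multiplier:
30 / 5 = 6
Apply to Mia's share:
4 x 6 = 24

24


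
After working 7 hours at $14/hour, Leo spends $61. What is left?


Calculate earnings:
7 x $14 = $98
Subtract spending:
$98 - $61 = $37

$37


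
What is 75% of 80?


Convert percentage to decimal:
75% = 0.75
Multiply:
80 x 0.75 = 60

60


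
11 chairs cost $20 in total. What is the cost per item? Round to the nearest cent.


Total cost: $20
Number of items: 11
Unit price: $20 / 11 = $1.8181... ≈ $1.82

$1.82


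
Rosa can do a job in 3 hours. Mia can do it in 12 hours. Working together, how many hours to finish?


Rosa's rate: 1/3 of the job per hour
Mia's rate: 1/12 of the job per hour
Combined rate: 1/3 + 1/12 = 5/12 per hour
Time = 1 / (5/12) = 12/5 = 2.4 hours

2.4 hours


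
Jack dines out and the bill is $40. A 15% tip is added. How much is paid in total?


Calculate the tip:
15% of $40 = $6
Add tip to meal cost:
$40 + $6 = $46

$46


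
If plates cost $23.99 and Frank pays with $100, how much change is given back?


Start with the amount paid:
$100
Subtract the price:
$100 - $23.99 = $76.01

$76.01


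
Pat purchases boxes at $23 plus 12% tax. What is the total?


Calculate the tax:
12% of $23 = $2.76
Add tax to price:
$23 + $2.76 = $25.76

$25.76


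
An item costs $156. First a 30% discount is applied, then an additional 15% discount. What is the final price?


First discount:
30% of $156 = $46.80
Price after first discount:
$156 - $46.80 = $109.20
Second discount:
15% of $109.20 = $16.38
Final price:
$109.20 - $16.38 = $92.82

$92.82


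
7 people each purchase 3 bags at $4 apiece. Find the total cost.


Cost per person:
3 x $4 = $12
Group total:
7 x $12 = $84

$84


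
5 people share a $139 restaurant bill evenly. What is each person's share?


Total bill: $139
Number of people: 5
Each pays: $139 / 5 = $27.80

$27.80


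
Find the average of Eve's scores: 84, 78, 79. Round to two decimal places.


Add the scores:
84 + 78 + 79 = 241
Divide by the number of tests:
241 / 3 = 80.3333... ≈ 80.33

80.33


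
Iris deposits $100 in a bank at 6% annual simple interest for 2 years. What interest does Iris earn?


Use the formula I = P x R x T / 100
P x R x T = 100 x 6 x 2 = 1200
I = 1200 / 100 = $12

$12


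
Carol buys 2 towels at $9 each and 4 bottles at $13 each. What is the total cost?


Cost of towels:
2 x $9 = $18
Cost of bottles:
4 x $13 = $52
Add both:
$18 + $52 = $70

$70


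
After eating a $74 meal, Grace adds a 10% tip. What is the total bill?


Calculate the tip:
10% of $74 = $7.40
Add tip to meal cost:
$74 + $7.40 = $81.40

$81.40


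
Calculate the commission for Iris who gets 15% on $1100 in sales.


Convert rate to decimal:
15% = 0.15
Multiply by sales:
$1100 x 0.15 = $165

$165


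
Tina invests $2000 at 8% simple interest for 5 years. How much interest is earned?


Use the formula I = P x R x T / 100
P x R x T = 2000 x 8 x 5 = 80000
I = 80000 / 100 = $800

$800


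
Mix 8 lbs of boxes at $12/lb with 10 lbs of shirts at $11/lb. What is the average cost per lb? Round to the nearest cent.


Cost of boxes:
8 x $12 = $96
Cost of shirts:
10 x $11 = $110
Total cost: $96 + $110 = $206
Total weight: 18 lbs
Average: $206 / 18 = $11.4444... ≈ $11.44/lb

$11.44/lb


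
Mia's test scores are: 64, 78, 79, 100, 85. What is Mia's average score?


Add the scores:
64 + 78 + 79 + 100 + 85 = 406
Divide by the number of tests:
406 / 5 = 81.2

81.2


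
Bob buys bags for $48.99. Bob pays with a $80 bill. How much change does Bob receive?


Start with the amount paid:
$80
Subtract the price:
$80 - $48.99 = $31.01

$31.01


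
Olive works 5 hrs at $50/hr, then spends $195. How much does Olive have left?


Calculate earnings:
5 x $50 = $250
Subtract spending:
$250 - $195 = $55

$55


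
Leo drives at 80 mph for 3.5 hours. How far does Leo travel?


Use the formula: distance = speed x time
Speed = 80 mph, Time = 3.5 hours
80 x 3.5 = 280 miles

280 miles


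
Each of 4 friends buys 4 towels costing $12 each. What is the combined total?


Cost per person:
4 x $12 = $48
Group total:
4 x $48 = $192

$192


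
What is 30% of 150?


Convert percentage to decimal:
30% = 0.3
Multiply:
150 x 0.3 = 45

45


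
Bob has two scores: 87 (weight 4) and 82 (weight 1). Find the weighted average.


Weighted sum:
4 x 87 + 1 x 82 = 430
Total weight:
4 + 1 = 5
Weighted average:
430 / 5 = 86

86


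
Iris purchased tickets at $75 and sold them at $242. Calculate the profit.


Selling price = $242
Cost price = $75
Profit = selling price - cost price:
Profit = $242 - $75 = $167

$167


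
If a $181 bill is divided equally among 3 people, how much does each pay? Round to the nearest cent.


Total bill: $181
Number of people: 3
Each pays: $181 / 3 = $60.3333... ≈ $60.33

$60.33


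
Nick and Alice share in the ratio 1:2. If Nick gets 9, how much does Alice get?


Find the multiplier:
9 / 1 = 9
Apply to Alice's share:
2 x 9 = 18

18


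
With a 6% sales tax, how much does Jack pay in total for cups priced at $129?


Calculate the tax:
6% of $129 = $7.74
Add tax to price:
$129 + $7.74 = $136.74

$136.74


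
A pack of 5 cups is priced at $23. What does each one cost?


Total cost: $23
Number of items: 5
Unit price: $23 / 5 = $4.60

$4.60


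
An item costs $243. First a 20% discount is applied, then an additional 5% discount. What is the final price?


First discount:
20% of $243 = $48.60
Price after first discount:
$243 - $48.60 = $194.40
Second discount:
5% of $194.40 = $9.72
Final price:
$194.40 - $9.72 = $184.68

$184.68


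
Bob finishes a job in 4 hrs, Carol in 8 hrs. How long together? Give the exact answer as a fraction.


Bob's rate: 1/4 of the job per hour
Carol's rate: 1/8 of the job per hour
Combined rate: 1/4 + 1/8 = 3/8 per hour
Time = 1 / (3/8) = 8/3 hours (≈ 2.67 hours)

8/3 hours


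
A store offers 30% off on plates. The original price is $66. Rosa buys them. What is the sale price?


Calculate the discount amount:
30% of $66 = $19.80
Subtract from original:
$66 - $19.80 = $46.20

$46.20


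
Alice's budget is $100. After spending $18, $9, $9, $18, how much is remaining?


Add up expenses:
$18 + $9 + $9 + $18 = $54
Subtract from budget:
$100 - $54 = $46

$46


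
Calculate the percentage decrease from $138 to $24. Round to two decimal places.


Find the absolute change:
|24 - 138| = 114
Divide by original and multiply by 100:
114 / 138 x 100 = 82.6086...% ≈ 82.61%

82.61%


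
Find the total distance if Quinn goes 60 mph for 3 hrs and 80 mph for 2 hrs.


Leg 1 distance:
60 x 3 = 180 miles
Leg 2 distance:
80 x 2 = 160 miles
Total distance:
180 + 160 = 340 miles

340 miles


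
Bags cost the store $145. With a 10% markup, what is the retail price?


Calculate the markup amount:
10% of $145 = $14.50
Add to cost:
$145 + $14.50 = $159.50

$159.50


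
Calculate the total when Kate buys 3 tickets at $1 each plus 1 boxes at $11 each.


Cost of tickets:
3 x $1 = $3
Cost of boxes:
1 x $11 = $11
Add both:
$3 + $11 = $14

$14


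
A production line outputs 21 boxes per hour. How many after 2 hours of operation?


Production rate: 21 boxes per hour
Time: 2 hours
Total: 21 x 2 = 42 boxes

42 boxes


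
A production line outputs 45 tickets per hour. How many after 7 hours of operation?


Production rate: 45 tickets per hour
Time: 7 hours
Total: 45 x 7 = 315 tickets

315 tickets


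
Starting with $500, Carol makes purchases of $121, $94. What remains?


Add up expenses:
$121 + $94 = $215
Subtract from budget:
$500 - $215 = $285

$285


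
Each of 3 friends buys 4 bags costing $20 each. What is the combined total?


Cost per person:
4 x $20 = $80
Group total:
3 x $80 = $240

$240


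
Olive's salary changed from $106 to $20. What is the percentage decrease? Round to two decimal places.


Find the absolute change:
|20 - 106| = 86
Divide by original and multiply by 100:
86 / 106 x 100 = 81.1320...% ≈ 81.13%

81.13%


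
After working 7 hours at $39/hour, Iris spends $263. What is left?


Calculate earnings:
7 x $39 = $273
Subtract spending:
$273 - $263 = $10

$10


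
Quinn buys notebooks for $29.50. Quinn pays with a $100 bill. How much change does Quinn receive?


Start with the amount paid:
$100
Subtract the price:
$100 - $29.50 = $70.50

$70.50


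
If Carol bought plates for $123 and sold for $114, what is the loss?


Selling price = $114
Cost price = $123
Loss = cost price - selling price:
Loss = $123 - $114 = $9

$9


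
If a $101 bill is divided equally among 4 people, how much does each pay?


Total bill: $101
Number of people: 4
Each pays: $101 / 4 = $25.25

$25.25


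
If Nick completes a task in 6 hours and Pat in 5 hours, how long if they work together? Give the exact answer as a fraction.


Nick's rate: 1/6 of the job per hour
Pat's rate: 1/5 of the job per hour
Combined rate: 1/6 + 1/5 = 11/30 per hour
Time = 1 / (11/30) = 30/11 hours (≈ 2.73 hours)

30/11 hours


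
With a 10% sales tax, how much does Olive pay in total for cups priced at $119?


Calculate the tax:
10% of $119 = $11.90
Add tax to price:
$119 + $11.90 = $130.90

$130.90


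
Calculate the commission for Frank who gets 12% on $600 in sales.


Convert rate to decimal:
12% = 0.12
Multiply by sales:
$600 x 0.12 = $72

$72


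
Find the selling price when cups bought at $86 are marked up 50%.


Calculate the markup amount:
50% of $86 = $43
Add to cost:
$86 + $43 = $129

$129


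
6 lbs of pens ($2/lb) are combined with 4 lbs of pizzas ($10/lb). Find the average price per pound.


Cost of pens:
6 x $2 = $12
Cost of pizzas:
4 x $10 = $40
Total cost: $12 + $40 = $52
Total weight: 10 lbs
Average: $52 / 10 = $5.20/lb

$5.20/lb


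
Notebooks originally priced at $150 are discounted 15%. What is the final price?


Calculate the discount amount:
15% of $150 = $22.50
Subtract from original:
$150 - $22.50 = $127.50

$127.50


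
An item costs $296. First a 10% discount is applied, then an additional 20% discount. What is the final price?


First discount:
10% of $296 = $29.60
Price after first discount:
$296 - $29.60 = $266.40
Second discount:
20% of $266.40 = $53.28
Final price:
$266.40 - $53.28 = $213.12

$213.12


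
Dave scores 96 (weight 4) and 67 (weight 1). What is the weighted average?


Weighted sum:
4 x 96 + 1 x 67 = 451
Total weight:
4 + 1 = 5
Weighted average:
451 / 5 = 90.2

90.2


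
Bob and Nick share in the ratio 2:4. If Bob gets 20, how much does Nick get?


Find the multiplier:
20 / 2 = 10
Apply to Nick's share:
4 x 10 = 40

40


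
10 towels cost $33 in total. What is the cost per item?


Total cost: $33
Number of items: 10
Unit price: $33 / 10 = $3.30

$3.30


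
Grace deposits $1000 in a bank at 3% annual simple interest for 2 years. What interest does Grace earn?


Use the formula I = P x R x T / 100
P x R x T = 1000 x 3 x 2 = 6000
I = 6000 / 100 = $60

$60


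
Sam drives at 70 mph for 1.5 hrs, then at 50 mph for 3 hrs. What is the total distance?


Leg 1 distance:
70 x 1.5 = 105 miles
Leg 2 distance:
50 x 3 = 150 miles
Total distance:
105 + 150 = 255 miles

255 miles


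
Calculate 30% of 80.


Convert percentage to decimal:
30% = 0.3
Multiply:
80 x 0.3 = 24

24


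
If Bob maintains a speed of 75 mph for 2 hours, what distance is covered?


Use the formula: distance = speed x time
Speed = 75 mph, Time = 2 hours
75 x 2 = 150 miles

150 miles


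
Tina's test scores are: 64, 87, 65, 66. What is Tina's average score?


Add the scores:
64 + 87 + 65 + 66 = 282
Divide by the number of tests:
282 / 4 = 70.5

70.5


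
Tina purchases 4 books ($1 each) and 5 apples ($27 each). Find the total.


Cost of books:
4 x $1 = $4
Cost of apples:
5 x $27 = $135
Add both:
$4 + $135 = $139

$139


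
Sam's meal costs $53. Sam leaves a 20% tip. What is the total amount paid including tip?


Calculate the tip:
20% of $53 = $10.60
Add tip to meal cost:
$53 + $10.60 = $63.60

$63.60


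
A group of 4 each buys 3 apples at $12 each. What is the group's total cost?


Cost per person:
3 x $12 = $36
Group total:
4 x $36 = $144

$144


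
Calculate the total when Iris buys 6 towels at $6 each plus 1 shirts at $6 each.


Cost of towels:
6 x $6 = $36
Cost of shirts:
1 x $6 = $6
Add both:
$36 + $6 = $42

$42


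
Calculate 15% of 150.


Convert percentage to decimal:
15% = 0.15
Multiply:
150 x 0.15 = 22.5

22.5


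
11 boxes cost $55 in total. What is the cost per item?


Total cost: $55
Number of items: 11
Unit price: $55 / 11 = $5

$5


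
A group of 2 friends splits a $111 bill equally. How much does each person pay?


Total bill: $111
Number of people: 2
Each pays: $111 / 2 = $55.50

$55.50


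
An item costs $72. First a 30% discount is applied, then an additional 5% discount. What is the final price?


First discount:
30% of $72 = $21.60
Price after first discount:
$72 - $21.60 = $50.40
Second discount:
5% of $50.40 = $2.52
Final price:
$50.40 - $2.52 = $47.88

$47.88


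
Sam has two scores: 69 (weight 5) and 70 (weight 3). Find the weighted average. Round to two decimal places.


Weighted sum:
5 x 69 + 3 x 70 = 555
Total weight:
5 + 3 = 8
Weighted average:
555 / 8 = 69.375 ≈ 69.38

69.38


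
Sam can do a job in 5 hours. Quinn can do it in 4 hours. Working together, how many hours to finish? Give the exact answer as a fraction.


Sam's rate: 1/5 of the job per hour
Quinn's rate: 1/4 of the job per hour
Combined rate: 1/5 + 1/4 = 9/20 per hour
Time = 1 / (9/20) = 20/9 hours (≈ 2.22 hours)

20/9 hours


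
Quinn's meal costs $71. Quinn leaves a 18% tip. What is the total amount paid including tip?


Calculate the tip:
18% of $71 = $12.78
Add tip to meal cost:
$71 + $12.78 = $83.78

$83.78


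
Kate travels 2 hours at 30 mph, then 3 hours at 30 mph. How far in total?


Leg 1 distance:
30 x 2 = 60 miles
Leg 2 distance:
30 x 3 = 90 miles
Total distance:
60 + 90 = 150 miles

150 miles


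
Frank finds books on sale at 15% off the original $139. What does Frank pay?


Calculate the discount amount:
15% of $139 = $20.85
Subtract from original:
$139 - $20.85 = $118.15

$118.15


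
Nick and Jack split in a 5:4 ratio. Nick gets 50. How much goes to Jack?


Find the multiplier:
50 / 5 = 10
Apply to Jack's share:
4 x 10 = 40

40


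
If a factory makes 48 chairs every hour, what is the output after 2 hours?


Production rate: 48 chairs per hour
Time: 2 hours
Total: 48 x 2 = 96 chairs

96 chairs


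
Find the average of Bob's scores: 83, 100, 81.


Add the scores:
83 + 100 + 81 = 264
Divide by the number of tests:
264 / 3 = 88

88


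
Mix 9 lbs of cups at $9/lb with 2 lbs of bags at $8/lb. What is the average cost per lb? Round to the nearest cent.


Cost of cups:
9 x $9 = $81
Cost of bags:
2 x $8 = $16
Total cost: $81 + $16 = $97
Total weight: 11 lbs
Average: $97 / 11 = $8.8181... ≈ $8.82/lb

$8.82/lb


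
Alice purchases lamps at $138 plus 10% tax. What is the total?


Calculate the tax:
10% of $138 = $13.80
Add tax to price:
$138 + $13.80 = $151.80

$151.80


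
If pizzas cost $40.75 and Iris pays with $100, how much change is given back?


Start with the amount paid:
$100
Subtract the price:
$100 - $40.75 = $59.25

$59.25


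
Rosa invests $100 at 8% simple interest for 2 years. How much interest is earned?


Use the formula I = P x R x T / 100
P x R x T = 100 x 8 x 2 = 1600
I = 1600 / 100 = $16

$16


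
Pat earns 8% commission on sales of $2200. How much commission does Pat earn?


Convert rate to decimal:
8% = 0.08
Multiply by sales:
$2200 x 0.08 = $176

$176


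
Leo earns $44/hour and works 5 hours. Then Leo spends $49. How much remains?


Calculate earnings:
5 x $44 = $220
Subtract spending:
$220 - $49 = $171

$171


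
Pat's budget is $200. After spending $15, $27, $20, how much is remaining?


Add up expenses:
$15 + $27 + $20 = $62
Subtract from budget:
$200 - $62 = $138

$138


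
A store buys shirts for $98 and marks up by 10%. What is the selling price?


Calculate the markup amount:
10% of $98 = $9.80
Add to cost:
$98 + $9.80 = $107.80

$107.80


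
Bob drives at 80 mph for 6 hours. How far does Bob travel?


Use the formula: distance = speed x time
Speed = 80 mph, Time = 6 hours
80 x 6 = 480 miles

480 miles


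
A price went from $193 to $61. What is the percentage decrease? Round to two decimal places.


Find the absolute change:
|61 - 193| = 132
Divide by original and multiply by 100:
132 / 193 x 100 = 68.3937...% ≈ 68.39%

68.39%


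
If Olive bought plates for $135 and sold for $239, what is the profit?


Selling price = $239
Cost price = $135
Profit = selling price - cost price:
Profit = $239 - $135 = $104

$104


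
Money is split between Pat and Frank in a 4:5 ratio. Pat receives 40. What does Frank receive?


Find the multiplier:
40 / 4 = 10
Apply to Frank's share:
5 x 10 = 50

50


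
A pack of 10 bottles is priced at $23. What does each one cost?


Total cost: $23
Number of items: 10
Unit price: $23 / 10 = $2.30

$2.30


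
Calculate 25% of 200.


Convert percentage to decimal:
25% = 0.25
Multiply:
200 x 0.25 = 50

50


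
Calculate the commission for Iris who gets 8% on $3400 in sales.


Convert rate to decimal:
8% = 0.08
Multiply by sales:
$3400 x 0.08 = $272

$272


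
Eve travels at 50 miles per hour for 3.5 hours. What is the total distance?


Use the formula: distance = speed x time
Speed = 50 mph, Time = 3.5 hours
50 x 3.5 = 175 miles

175 miles


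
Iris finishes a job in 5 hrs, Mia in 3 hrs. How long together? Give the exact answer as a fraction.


Iris's rate: 1/5 of the job per hour
Mia's rate: 1/3 of the job per hour
Combined rate: 1/5 + 1/3 = 8/15 per hour
Time = 1 / (8/15) = 15/8 hours (≈ 1.88 hours)

15/8 hours


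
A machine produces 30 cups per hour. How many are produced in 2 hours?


Production rate: 30 cups per hour
Time: 2 hours
Total: 30 x 2 = 60 cups

60 cups


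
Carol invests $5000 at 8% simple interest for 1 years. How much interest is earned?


Use the formula I = P x R x T / 100
P x R x T = 5000 x 8 x 1 = 40000
I = 40000 / 100 = $400

$400


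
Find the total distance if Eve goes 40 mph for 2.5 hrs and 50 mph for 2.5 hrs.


Leg 1 distance:
40 x 2.5 = 100 miles
Leg 2 distance:
50 x 2.5 = 125 miles
Total distance:
100 + 125 = 225 miles

225 miles


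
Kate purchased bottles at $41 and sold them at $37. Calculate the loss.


Selling price = $37
Cost price = $41
Loss = cost price - selling price:
Loss = $41 - $37 = $4

$4


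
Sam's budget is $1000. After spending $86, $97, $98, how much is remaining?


Add up expenses:
$86 + $97 + $98 = $281
Subtract from budget:
$1000 - $281 = $719

$719


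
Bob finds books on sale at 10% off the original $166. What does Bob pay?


Calculate the discount amount:
10% of $166 = $16.60
Subtract from original:
$166 - $16.60 = $149.40

$149.40


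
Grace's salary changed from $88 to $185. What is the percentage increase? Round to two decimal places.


Find the absolute change:
|185 - 88| = 97
Divide by original and multiply by 100:
97 / 88 x 100 = 110.2272...% ≈ 110.23%

110.23%


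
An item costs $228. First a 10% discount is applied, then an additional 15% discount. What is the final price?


First discount:
10% of $228 = $22.80
Price after first discount:
$228 - $22.80 = $205.20
Second discount:
15% of $205.20 = $30.78
Final price:
$205.20 - $30.78 = $174.42

$174.42


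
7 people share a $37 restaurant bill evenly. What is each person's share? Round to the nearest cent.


Total bill: $37
Number of people: 7
Each pays: $37 / 7 = $5.2857... ≈ $5.29

$5.29


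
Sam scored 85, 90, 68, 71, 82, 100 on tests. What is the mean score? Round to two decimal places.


Add the scores:
85 + 90 + 68 + 71 + 82 + 100 = 496
Divide by the number of tests:
496 / 6 = 82.6666... ≈ 82.67

82.67


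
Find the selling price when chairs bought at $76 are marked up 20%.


Calculate the markup amount:
20% of $76 = $15.20
Add to cost:
$76 + $15.20 = $91.20

$91.20


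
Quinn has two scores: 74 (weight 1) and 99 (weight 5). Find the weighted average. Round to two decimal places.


Weighted sum:
1 x 74 + 5 x 99 = 569
Total weight:
1 + 5 = 6
Weighted average:
569 / 6 = 94.8333... ≈ 94.83

94.83
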